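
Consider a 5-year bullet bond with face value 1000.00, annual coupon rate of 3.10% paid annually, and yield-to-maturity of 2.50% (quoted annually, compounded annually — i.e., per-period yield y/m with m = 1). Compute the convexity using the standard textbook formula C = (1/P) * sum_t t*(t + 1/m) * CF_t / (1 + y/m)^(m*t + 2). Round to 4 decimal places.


Answer: Convexity = 26.3746

Derivation:
Coupon per period c = face * coupon_rate / m = 31.000000
Periods per year m = 1; per-period yield y/m = 0.025000
Number of cashflows N = 5
Cashflows (t years, CF_t, discount factor 1/(1+y/m)^(m*t), PV):
  t = 1.0000: CF_t = 31.000000, DF = 0.975610, PV = 30.243902
  t = 2.0000: CF_t = 31.000000, DF = 0.951814, PV = 29.506246
  t = 3.0000: CF_t = 31.000000, DF = 0.928599, PV = 28.786582
  t = 4.0000: CF_t = 31.000000, DF = 0.905951, PV = 28.084470
  t = 5.0000: CF_t = 1031.000000, DF = 0.883854, PV = 911.253771
Price P = sum_t PV_t = 1027.874971
Convexity numerator sum_t t*(t + 1/m) * CF_t / (1+y/m)^(m*t + 2):
  t = 1.0000: term = 57.573163
  t = 2.0000: term = 168.506820
  t = 3.0000: term = 328.793795
  t = 4.0000: term = 534.624057
  t = 5.0000: term = 26020.333721
Convexity = (1/P) * sum = 27109.831556 / 1027.874971 = 26.374639


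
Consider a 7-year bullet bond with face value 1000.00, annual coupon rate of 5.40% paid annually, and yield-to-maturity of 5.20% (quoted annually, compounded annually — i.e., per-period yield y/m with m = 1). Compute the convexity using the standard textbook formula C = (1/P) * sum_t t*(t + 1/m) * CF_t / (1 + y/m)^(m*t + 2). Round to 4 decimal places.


Answer: Convexity = 41.2325

Derivation:
Coupon per period c = face * coupon_rate / m = 54.000000
Periods per year m = 1; per-period yield y/m = 0.052000
Number of cashflows N = 7
Cashflows (t years, CF_t, discount factor 1/(1+y/m)^(m*t), PV):
  t = 1.0000: CF_t = 54.000000, DF = 0.950570, PV = 51.330798
  t = 2.0000: CF_t = 54.000000, DF = 0.903584, PV = 48.793535
  t = 3.0000: CF_t = 54.000000, DF = 0.858920, PV = 46.381687
  t = 4.0000: CF_t = 54.000000, DF = 0.816464, PV = 44.089056
  t = 5.0000: CF_t = 54.000000, DF = 0.776106, PV = 41.909749
  t = 6.0000: CF_t = 54.000000, DF = 0.737744, PV = 39.838165
  t = 7.0000: CF_t = 1054.000000, DF = 0.701277, PV = 739.146342
Price P = sum_t PV_t = 1011.489332
Convexity numerator sum_t t*(t + 1/m) * CF_t / (1+y/m)^(m*t + 2):
  t = 1.0000: term = 92.763374
  t = 2.0000: term = 264.534336
  t = 3.0000: term = 502.916989
  t = 4.0000: term = 796.763291
  t = 5.0000: term = 1136.069331
  t = 6.0000: term = 1511.879338
  t = 7.0000: term = 37401.324267
Convexity = (1/P) * sum = 41706.250926 / 1011.489332 = 41.232517


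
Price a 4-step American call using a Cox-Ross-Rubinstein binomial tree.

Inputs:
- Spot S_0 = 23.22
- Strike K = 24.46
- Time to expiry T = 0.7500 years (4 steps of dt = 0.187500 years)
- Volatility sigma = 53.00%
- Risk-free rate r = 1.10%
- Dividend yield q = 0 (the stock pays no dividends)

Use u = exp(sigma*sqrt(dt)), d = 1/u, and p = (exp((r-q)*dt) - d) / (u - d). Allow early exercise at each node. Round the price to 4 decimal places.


dt = T/N = 0.187500
u = exp(sigma*sqrt(dt)) = 1.257967; d = 1/u = 0.794934
p = (exp((r-q)*dt) - d) / (u - d) = 0.447335
Discount per step: exp(-r*dt) = 0.997940
Stock lattice S(k, i) with i counting down-moves:
  k=0: S(0,0) = 23.2200
  k=1: S(1,0) = 29.2100; S(1,1) = 18.4584
  k=2: S(2,0) = 36.7452; S(2,1) = 23.2200; S(2,2) = 14.6732
  k=3: S(3,0) = 46.2242; S(3,1) = 29.2100; S(3,2) = 18.4584; S(3,3) = 11.6642
  k=4: S(4,0) = 58.1485; S(4,1) = 36.7452; S(4,2) = 23.2200; S(4,3) = 14.6732; S(4,4) = 9.2723
Terminal payoffs V(N, i) = max(S_T - K, 0):
  V(4,0) = 33.688548; V(4,1) = 12.285194; V(4,2) = 0.000000; V(4,3) = 0.000000; V(4,4) = 0.000000
Backward induction: V(k, i) = exp(-r*dt) * [p * V(k+1, i) + (1-p) * V(k+1, i+1)]; then take max(V_cont, immediate exercise) for American.
  V(3,0) = exp(-r*dt) * [p*33.688548 + (1-p)*12.285194] = 21.814629; exercise = 21.764232; V(3,0) = max -> 21.814629
  V(3,1) = exp(-r*dt) * [p*12.285194 + (1-p)*0.000000] = 5.484277; exercise = 4.749988; V(3,1) = max -> 5.484277
  V(3,2) = exp(-r*dt) * [p*0.000000 + (1-p)*0.000000] = 0.000000; exercise = 0.000000; V(3,2) = max -> 0.000000
  V(3,3) = exp(-r*dt) * [p*0.000000 + (1-p)*0.000000] = 0.000000; exercise = 0.000000; V(3,3) = max -> 0.000000
  V(2,0) = exp(-r*dt) * [p*21.814629 + (1-p)*5.484277] = 12.763068; exercise = 12.285194; V(2,0) = max -> 12.763068
  V(2,1) = exp(-r*dt) * [p*5.484277 + (1-p)*0.000000] = 2.448256; exercise = 0.000000; V(2,1) = max -> 2.448256
  V(2,2) = exp(-r*dt) * [p*0.000000 + (1-p)*0.000000] = 0.000000; exercise = 0.000000; V(2,2) = max -> 0.000000
  V(1,0) = exp(-r*dt) * [p*12.763068 + (1-p)*2.448256] = 7.047883; exercise = 4.749988; V(1,0) = max -> 7.047883
  V(1,1) = exp(-r*dt) * [p*2.448256 + (1-p)*0.000000] = 1.092935; exercise = 0.000000; V(1,1) = max -> 1.092935
  V(0,0) = exp(-r*dt) * [p*7.047883 + (1-p)*1.092935] = 3.749053; exercise = 0.000000; V(0,0) = max -> 3.749053

Answer: Price = V(0,0) = 3.7491


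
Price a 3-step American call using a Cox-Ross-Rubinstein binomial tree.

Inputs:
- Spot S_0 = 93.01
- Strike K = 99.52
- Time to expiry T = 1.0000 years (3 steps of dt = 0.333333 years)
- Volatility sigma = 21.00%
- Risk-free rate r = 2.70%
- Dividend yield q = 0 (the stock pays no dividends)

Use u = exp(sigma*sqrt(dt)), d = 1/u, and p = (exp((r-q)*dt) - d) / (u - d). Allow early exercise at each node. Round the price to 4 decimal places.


Answer: Price = V(0,0) = 6.3751

Derivation:
dt = T/N = 0.333333
u = exp(sigma*sqrt(dt)) = 1.128900; d = 1/u = 0.885818
p = (exp((r-q)*dt) - d) / (u - d) = 0.506918
Discount per step: exp(-r*dt) = 0.991040
Stock lattice S(k, i) with i counting down-moves:
  k=0: S(0,0) = 93.0100
  k=1: S(1,0) = 104.9990; S(1,1) = 82.3899
  k=2: S(2,0) = 118.5333; S(2,1) = 93.0100; S(2,2) = 72.9825
  k=3: S(3,0) = 133.8122; S(3,1) = 104.9990; S(3,2) = 82.3899; S(3,3) = 64.6492
Terminal payoffs V(N, i) = max(S_T - K, 0):
  V(3,0) = 34.292248; V(3,1) = 5.478973; V(3,2) = 0.000000; V(3,3) = 0.000000
Backward induction: V(k, i) = exp(-r*dt) * [p * V(k+1, i) + (1-p) * V(k+1, i+1)]; then take max(V_cont, immediate exercise) for American.
  V(2,0) = exp(-r*dt) * [p*34.292248 + (1-p)*5.478973] = 19.904984; exercise = 19.013323; V(2,0) = max -> 19.904984
  V(2,1) = exp(-r*dt) * [p*5.478973 + (1-p)*0.000000] = 2.752505; exercise = 0.000000; V(2,1) = max -> 2.752505
  V(2,2) = exp(-r*dt) * [p*0.000000 + (1-p)*0.000000] = 0.000000; exercise = 0.000000; V(2,2) = max -> 0.000000
  V(1,0) = exp(-r*dt) * [p*19.904984 + (1-p)*2.752505] = 11.344839; exercise = 5.478973; V(1,0) = max -> 11.344839
  V(1,1) = exp(-r*dt) * [p*2.752505 + (1-p)*0.000000] = 1.382793; exercise = 0.000000; V(1,1) = max -> 1.382793
  V(0,0) = exp(-r*dt) * [p*11.344839 + (1-p)*1.382793] = 6.375098; exercise = 0.000000; V(0,0) = max -> 6.375098


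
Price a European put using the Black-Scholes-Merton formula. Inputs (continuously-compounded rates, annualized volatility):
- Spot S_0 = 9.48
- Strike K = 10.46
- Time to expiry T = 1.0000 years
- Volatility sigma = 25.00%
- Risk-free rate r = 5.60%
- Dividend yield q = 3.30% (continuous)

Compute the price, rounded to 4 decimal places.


d1 = (ln(S/K) + (r - q + 0.5*sigma^2) * T) / (sigma * sqrt(T)) = -0.17649657
d2 = d1 - sigma * sqrt(T) = -0.42649657
exp(-rT) = 0.94553914; exp(-qT) = 0.96753856
P = K * exp(-rT) * N(-d2) - S_0 * exp(-qT) * N(-d1)
N(-d1) = 0.57004808; N(-d2) = 0.66512698
P = 10.4600 * 0.94553914 * 0.66512698 - 9.4800 * 0.96753856 * 0.57004808 = 1.3497

Answer: Price = 1.3497


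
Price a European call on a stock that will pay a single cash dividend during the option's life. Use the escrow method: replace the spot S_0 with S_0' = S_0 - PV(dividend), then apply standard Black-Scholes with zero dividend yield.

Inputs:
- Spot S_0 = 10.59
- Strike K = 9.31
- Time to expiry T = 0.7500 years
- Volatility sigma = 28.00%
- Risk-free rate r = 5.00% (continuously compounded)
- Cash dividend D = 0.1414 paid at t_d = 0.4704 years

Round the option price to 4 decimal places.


PV(D) = D * exp(-r * t_d) = 0.1414 * 0.97675444 = 0.13811308
S_0' = S_0 - PV(D) = 10.5900 - 0.13811308 = 10.45188692
d1 = (ln(S_0'/K) + (r + sigma^2/2)*T) / (sigma*sqrt(T)) = 0.75300265
d2 = d1 - sigma*sqrt(T) = 0.51051553
exp(-rT) = 0.96319442
N(d1) = 0.77427584; N(d2) = 0.69515483
C = S_0' * N(d1) - K * exp(-rT) * N(d2) = 10.45188692 * 0.77427584 - 9.3100 * 0.96319442 * 0.69515483 = 1.8590

Answer: Price = 1.8590


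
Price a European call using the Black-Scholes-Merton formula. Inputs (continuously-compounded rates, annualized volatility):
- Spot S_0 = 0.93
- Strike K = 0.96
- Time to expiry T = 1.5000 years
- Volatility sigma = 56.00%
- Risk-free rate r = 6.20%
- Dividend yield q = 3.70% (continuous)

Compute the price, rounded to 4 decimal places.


Answer: Price = 0.2379

Derivation:
d1 = (ln(S/K) + (r - q + 0.5*sigma^2) * T) / (sigma * sqrt(T)) = 0.35131413
d2 = d1 - sigma * sqrt(T) = -0.33454300
exp(-rT) = 0.91119350; exp(-qT) = 0.94601202
C = S_0 * exp(-qT) * N(d1) - K * exp(-rT) * N(d2)
N(d1) = 0.63732365; N(d2) = 0.36898493
C = 0.9300 * 0.94601202 * 0.63732365 - 0.9600 * 0.91119350 * 0.36898493 = 0.2379


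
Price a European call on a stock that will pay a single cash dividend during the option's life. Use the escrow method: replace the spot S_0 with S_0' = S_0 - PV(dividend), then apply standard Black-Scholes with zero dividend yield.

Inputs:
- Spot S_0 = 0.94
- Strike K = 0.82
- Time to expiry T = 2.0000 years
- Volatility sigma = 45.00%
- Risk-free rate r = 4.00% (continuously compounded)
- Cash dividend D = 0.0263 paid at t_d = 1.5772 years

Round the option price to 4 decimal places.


PV(D) = D * exp(-r * t_d) = 0.0263 * 0.93886085 = 0.02469204
S_0' = S_0 - PV(D) = 0.9400 - 0.02469204 = 0.91530796
d1 = (ln(S_0'/K) + (r + sigma^2/2)*T) / (sigma*sqrt(T)) = 0.61668548
d2 = d1 - sigma*sqrt(T) = -0.01971062
exp(-rT) = 0.92311635
N(d1) = 0.73127890; N(d2) = 0.49213711
C = S_0' * N(d1) - K * exp(-rT) * N(d2) = 0.91530796 * 0.73127890 - 0.8200 * 0.92311635 * 0.49213711 = 0.2968

Answer: Price = 0.2968


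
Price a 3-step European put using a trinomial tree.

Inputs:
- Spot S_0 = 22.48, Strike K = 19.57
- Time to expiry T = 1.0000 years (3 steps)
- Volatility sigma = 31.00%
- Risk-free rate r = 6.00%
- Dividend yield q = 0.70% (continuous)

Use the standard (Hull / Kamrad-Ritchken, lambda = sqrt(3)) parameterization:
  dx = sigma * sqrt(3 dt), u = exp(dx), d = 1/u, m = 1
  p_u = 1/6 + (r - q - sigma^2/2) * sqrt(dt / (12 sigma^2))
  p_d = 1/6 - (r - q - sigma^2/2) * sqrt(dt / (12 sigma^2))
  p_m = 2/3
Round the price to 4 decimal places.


Answer: Price = V(0,0) = 1.0976

Derivation:
dt = T/N = 0.333333; dx = sigma*sqrt(3*dt) = 0.310000
u = exp(dx) = 1.363425; d = 1/u = 0.733447
p_u = 0.169328, p_m = 0.666667, p_d = 0.164005
Discount per step: exp(-r*dt) = 0.980199
Stock lattice S(k, j) with j the centered position index:
  k=0: S(0,+0) = 22.4800
  k=1: S(1,-1) = 16.4879; S(1,+0) = 22.4800; S(1,+1) = 30.6498
  k=2: S(2,-2) = 12.0930; S(2,-1) = 16.4879; S(2,+0) = 22.4800; S(2,+1) = 30.6498; S(2,+2) = 41.7887
  k=3: S(3,-3) = 8.8696; S(3,-2) = 12.0930; S(3,-1) = 16.4879; S(3,+0) = 22.4800; S(3,+1) = 30.6498; S(3,+2) = 41.7887; S(3,+3) = 56.9758
Terminal payoffs V(N, j) = max(K - S_T, 0):
  V(3,-3) = 10.700433; V(3,-2) = 7.477009; V(3,-1) = 3.082112; V(3,+0) = 0.000000; V(3,+1) = 0.000000; V(3,+2) = 0.000000; V(3,+3) = 0.000000
Backward induction: V(k, j) = exp(-r*dt) * [p_u * V(k+1, j+1) + p_m * V(k+1, j) + p_d * V(k+1, j-1)]
  V(2,-2) = exp(-r*dt) * [p_u*3.082112 + p_m*7.477009 + p_d*10.700433] = 7.117702
  V(2,-1) = exp(-r*dt) * [p_u*0.000000 + p_m*3.082112 + p_d*7.477009] = 3.216043
  V(2,+0) = exp(-r*dt) * [p_u*0.000000 + p_m*0.000000 + p_d*3.082112] = 0.495474
  V(2,+1) = exp(-r*dt) * [p_u*0.000000 + p_m*0.000000 + p_d*0.000000] = 0.000000
  V(2,+2) = exp(-r*dt) * [p_u*0.000000 + p_m*0.000000 + p_d*0.000000] = 0.000000
  V(1,-1) = exp(-r*dt) * [p_u*0.495474 + p_m*3.216043 + p_d*7.117702] = 3.328037
  V(1,+0) = exp(-r*dt) * [p_u*0.000000 + p_m*0.495474 + p_d*3.216043] = 0.840779
  V(1,+1) = exp(-r*dt) * [p_u*0.000000 + p_m*0.000000 + p_d*0.495474] = 0.079651
  V(0,+0) = exp(-r*dt) * [p_u*0.079651 + p_m*0.840779 + p_d*3.328037] = 1.097649


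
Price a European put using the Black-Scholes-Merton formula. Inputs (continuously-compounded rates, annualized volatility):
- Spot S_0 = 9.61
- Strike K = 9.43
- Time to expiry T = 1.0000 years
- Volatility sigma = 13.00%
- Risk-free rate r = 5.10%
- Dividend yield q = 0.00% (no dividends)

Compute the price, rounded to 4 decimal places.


Answer: Price = 0.2246

Derivation:
d1 = (ln(S/K) + (r - q + 0.5*sigma^2) * T) / (sigma * sqrt(T)) = 0.60275482
d2 = d1 - sigma * sqrt(T) = 0.47275482
exp(-rT) = 0.95027867; exp(-qT) = 1.00000000
P = K * exp(-rT) * N(-d2) - S_0 * exp(-qT) * N(-d1)
N(-d1) = 0.27333590; N(-d2) = 0.31819406
P = 9.4300 * 0.95027867 * 0.31819406 - 9.6100 * 1.00000000 * 0.27333590 = 0.2246


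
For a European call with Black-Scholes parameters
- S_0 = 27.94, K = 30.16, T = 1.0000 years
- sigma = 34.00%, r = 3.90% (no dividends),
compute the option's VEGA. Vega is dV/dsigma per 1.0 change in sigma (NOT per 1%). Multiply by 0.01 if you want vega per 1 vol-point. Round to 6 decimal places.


Answer: Vega = 11.126514

Derivation:
d1 = 0.0598317961; d2 = -0.2801682039
phi(d1) = 0.3982288436; exp(-qT) = 1.0000000000; exp(-rT) = 0.9617507091
Vega = S * exp(-qT) * phi(d1) * sqrt(T) = 27.9400 * 1.0000000000 * 0.3982288436 * 1.0000000000 = 11.126514


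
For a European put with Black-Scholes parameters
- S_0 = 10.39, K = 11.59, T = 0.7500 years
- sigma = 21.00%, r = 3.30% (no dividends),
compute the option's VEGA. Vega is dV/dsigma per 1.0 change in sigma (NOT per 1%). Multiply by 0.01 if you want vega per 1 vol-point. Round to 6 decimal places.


d1 = -0.3739654526; d2 = -0.5558307874
phi(d1) = 0.3719991859; exp(-qT) = 1.0000000000; exp(-rT) = 0.9755537700
Vega = S * exp(-qT) * phi(d1) * sqrt(T) = 10.3900 * 1.0000000000 * 0.3719991859 * 0.8660254038 = 3.347250

Answer: Vega = 3.347250


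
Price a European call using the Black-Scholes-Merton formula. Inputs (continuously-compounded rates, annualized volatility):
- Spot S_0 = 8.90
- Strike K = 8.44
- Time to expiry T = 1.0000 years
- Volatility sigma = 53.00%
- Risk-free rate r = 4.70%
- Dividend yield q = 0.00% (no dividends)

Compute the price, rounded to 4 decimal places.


Answer: Price = 2.2259

Derivation:
d1 = (ln(S/K) + (r - q + 0.5*sigma^2) * T) / (sigma * sqrt(T)) = 0.45380937
d2 = d1 - sigma * sqrt(T) = -0.07619063
exp(-rT) = 0.95408740; exp(-qT) = 1.00000000
C = S_0 * exp(-qT) * N(d1) - K * exp(-rT) * N(d2)
N(d1) = 0.67501698; N(d2) = 0.46963372
C = 8.9000 * 1.00000000 * 0.67501698 - 8.4400 * 0.95408740 * 0.46963372 = 2.2259


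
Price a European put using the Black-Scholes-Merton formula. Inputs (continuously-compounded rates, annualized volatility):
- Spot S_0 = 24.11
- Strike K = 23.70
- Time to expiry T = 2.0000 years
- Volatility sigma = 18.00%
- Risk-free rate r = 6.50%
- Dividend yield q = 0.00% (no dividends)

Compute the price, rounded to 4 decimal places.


d1 = (ln(S/K) + (r - q + 0.5*sigma^2) * T) / (sigma * sqrt(T)) = 0.70534547
d2 = d1 - sigma * sqrt(T) = 0.45078703
exp(-rT) = 0.87809543; exp(-qT) = 1.00000000
P = K * exp(-rT) * N(-d2) - S_0 * exp(-qT) * N(-d1)
N(-d1) = 0.24029763; N(-d2) = 0.32607152
P = 23.7000 * 0.87809543 * 0.32607152 - 24.1100 * 1.00000000 * 0.24029763 = 0.9923

Answer: Price = 0.9923


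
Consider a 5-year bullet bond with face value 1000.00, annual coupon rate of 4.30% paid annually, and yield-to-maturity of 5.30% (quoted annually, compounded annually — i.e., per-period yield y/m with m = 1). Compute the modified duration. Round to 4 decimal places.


Coupon per period c = face * coupon_rate / m = 43.000000
Periods per year m = 1; per-period yield y/m = 0.053000
Number of cashflows N = 5
Cashflows (t years, CF_t, discount factor 1/(1+y/m)^(m*t), PV):
  t = 1.0000: CF_t = 43.000000, DF = 0.949668, PV = 40.835708
  t = 2.0000: CF_t = 43.000000, DF = 0.901869, PV = 38.780349
  t = 3.0000: CF_t = 43.000000, DF = 0.856475, PV = 36.828442
  t = 4.0000: CF_t = 43.000000, DF = 0.813367, PV = 34.974778
  t = 5.0000: CF_t = 1043.000000, DF = 0.772428, PV = 805.642656
Price P = sum_t PV_t = 957.061932
First compute Macaulay numerator sum_t t * PV_t:
  t * PV_t at t = 1.0000: 40.835708
  t * PV_t at t = 2.0000: 77.560698
  t * PV_t at t = 3.0000: 110.485325
  t * PV_t at t = 4.0000: 139.899113
  t * PV_t at t = 5.0000: 4028.213280
Macaulay duration D = 4396.994123 / 957.061932 = 4.594263
Modified duration = D / (1 + y/m) = 4.594263 / (1 + 0.053000) = 4.363023

Answer: Modified duration = 4.3630


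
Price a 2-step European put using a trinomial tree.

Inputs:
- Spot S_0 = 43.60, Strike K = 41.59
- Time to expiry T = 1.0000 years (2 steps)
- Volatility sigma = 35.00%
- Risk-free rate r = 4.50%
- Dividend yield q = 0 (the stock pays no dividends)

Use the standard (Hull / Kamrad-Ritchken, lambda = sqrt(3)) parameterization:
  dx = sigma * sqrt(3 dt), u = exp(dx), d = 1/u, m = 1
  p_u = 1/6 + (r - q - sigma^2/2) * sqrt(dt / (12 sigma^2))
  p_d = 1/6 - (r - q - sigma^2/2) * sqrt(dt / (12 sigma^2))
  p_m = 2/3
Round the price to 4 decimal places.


Answer: Price = V(0,0) = 3.6463

Derivation:
dt = T/N = 0.500000; dx = sigma*sqrt(3*dt) = 0.428661
u = exp(dx) = 1.535200; d = 1/u = 0.651381
p_u = 0.157189, p_m = 0.666667, p_d = 0.176144
Discount per step: exp(-r*dt) = 0.977751
Stock lattice S(k, j) with j the centered position index:
  k=0: S(0,+0) = 43.6000
  k=1: S(1,-1) = 28.4002; S(1,+0) = 43.6000; S(1,+1) = 66.9347
  k=2: S(2,-2) = 18.4994; S(2,-1) = 28.4002; S(2,+0) = 43.6000; S(2,+1) = 66.9347; S(2,+2) = 102.7582
Terminal payoffs V(N, j) = max(K - S_T, 0):
  V(2,-2) = 23.090647; V(2,-1) = 13.189793; V(2,+0) = 0.000000; V(2,+1) = 0.000000; V(2,+2) = 0.000000
Backward induction: V(k, j) = exp(-r*dt) * [p_u * V(k+1, j+1) + p_m * V(k+1, j) + p_d * V(k+1, j-1)]
  V(1,-1) = exp(-r*dt) * [p_u*0.000000 + p_m*13.189793 + p_d*23.090647] = 12.574341
  V(1,+0) = exp(-r*dt) * [p_u*0.000000 + p_m*0.000000 + p_d*13.189793] = 2.271610
  V(1,+1) = exp(-r*dt) * [p_u*0.000000 + p_m*0.000000 + p_d*0.000000] = 0.000000
  V(0,+0) = exp(-r*dt) * [p_u*0.000000 + p_m*2.271610 + p_d*12.574341] = 3.646328


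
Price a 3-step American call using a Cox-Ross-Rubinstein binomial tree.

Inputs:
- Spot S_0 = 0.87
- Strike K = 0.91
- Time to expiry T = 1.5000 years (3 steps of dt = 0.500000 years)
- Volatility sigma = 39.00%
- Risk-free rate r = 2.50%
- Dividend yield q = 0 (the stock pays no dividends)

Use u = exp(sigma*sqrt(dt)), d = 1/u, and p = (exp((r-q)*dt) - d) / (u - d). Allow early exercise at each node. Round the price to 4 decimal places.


Answer: Price = V(0,0) = 0.1742

Derivation:
dt = T/N = 0.500000
u = exp(sigma*sqrt(dt)) = 1.317547; d = 1/u = 0.758986
p = (exp((r-q)*dt) - d) / (u - d) = 0.454010
Discount per step: exp(-r*dt) = 0.987578
Stock lattice S(k, i) with i counting down-moves:
  k=0: S(0,0) = 0.8700
  k=1: S(1,0) = 1.1463; S(1,1) = 0.6603
  k=2: S(2,0) = 1.5103; S(2,1) = 0.8700; S(2,2) = 0.5012
  k=3: S(3,0) = 1.9898; S(3,1) = 1.1463; S(3,2) = 0.6603; S(3,3) = 0.3804
Terminal payoffs V(N, i) = max(S_T - K, 0):
  V(3,0) = 1.079837; V(3,1) = 0.236266; V(3,2) = 0.000000; V(3,3) = 0.000000
Backward induction: V(k, i) = exp(-r*dt) * [p * V(k+1, i) + (1-p) * V(k+1, i+1)]; then take max(V_cont, immediate exercise) for American.
  V(2,0) = exp(-r*dt) * [p*1.079837 + (1-p)*0.236266] = 0.611563; exercise = 0.600259; V(2,0) = max -> 0.611563
  V(2,1) = exp(-r*dt) * [p*0.236266 + (1-p)*0.000000] = 0.105935; exercise = 0.000000; V(2,1) = max -> 0.105935
  V(2,2) = exp(-r*dt) * [p*0.000000 + (1-p)*0.000000] = 0.000000; exercise = 0.000000; V(2,2) = max -> 0.000000
  V(1,0) = exp(-r*dt) * [p*0.611563 + (1-p)*0.105935] = 0.331328; exercise = 0.236266; V(1,0) = max -> 0.331328
  V(1,1) = exp(-r*dt) * [p*0.105935 + (1-p)*0.000000] = 0.047498; exercise = 0.000000; V(1,1) = max -> 0.047498
  V(0,0) = exp(-r*dt) * [p*0.331328 + (1-p)*0.047498] = 0.174169; exercise = 0.000000; V(0,0) = max -> 0.174169


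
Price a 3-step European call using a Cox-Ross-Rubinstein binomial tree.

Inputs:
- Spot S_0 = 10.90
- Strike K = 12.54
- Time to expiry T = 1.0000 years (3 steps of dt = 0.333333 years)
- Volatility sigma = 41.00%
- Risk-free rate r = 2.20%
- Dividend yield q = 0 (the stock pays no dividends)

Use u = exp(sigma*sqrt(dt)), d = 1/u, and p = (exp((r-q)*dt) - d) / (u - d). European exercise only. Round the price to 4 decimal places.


Answer: Price = V(0,0) = 1.3190

Derivation:
dt = T/N = 0.333333
u = exp(sigma*sqrt(dt)) = 1.267078; d = 1/u = 0.789217
p = (exp((r-q)*dt) - d) / (u - d) = 0.456499
Discount per step: exp(-r*dt) = 0.992693
Stock lattice S(k, i) with i counting down-moves:
  k=0: S(0,0) = 10.9000
  k=1: S(1,0) = 13.8112; S(1,1) = 8.6025
  k=2: S(2,0) = 17.4998; S(2,1) = 10.9000; S(2,2) = 6.7892
  k=3: S(3,0) = 22.1736; S(3,1) = 13.8112; S(3,2) = 8.6025; S(3,3) = 5.3582
Terminal payoffs V(N, i) = max(S_T - K, 0):
  V(3,0) = 9.633627; V(3,1) = 1.271152; V(3,2) = 0.000000; V(3,3) = 0.000000
Backward induction: V(k, i) = exp(-r*dt) * [p * V(k+1, i) + (1-p) * V(k+1, i+1)].
  V(2,0) = exp(-r*dt) * [p*9.633627 + (1-p)*1.271152] = 5.051433
  V(2,1) = exp(-r*dt) * [p*1.271152 + (1-p)*0.000000] = 0.576040
  V(2,2) = exp(-r*dt) * [p*0.000000 + (1-p)*0.000000] = 0.000000
  V(1,0) = exp(-r*dt) * [p*5.051433 + (1-p)*0.576040] = 2.599916
  V(1,1) = exp(-r*dt) * [p*0.576040 + (1-p)*0.000000] = 0.261040
  V(0,0) = exp(-r*dt) * [p*2.599916 + (1-p)*0.261040] = 1.319026


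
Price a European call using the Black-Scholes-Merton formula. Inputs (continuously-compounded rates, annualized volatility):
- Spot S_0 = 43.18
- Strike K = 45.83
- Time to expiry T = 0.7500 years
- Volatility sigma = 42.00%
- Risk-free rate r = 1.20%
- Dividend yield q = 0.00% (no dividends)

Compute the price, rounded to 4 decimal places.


Answer: Price = 5.3342

Derivation:
d1 = (ln(S/K) + (r - q + 0.5*sigma^2) * T) / (sigma * sqrt(T)) = 0.04285733
d2 = d1 - sigma * sqrt(T) = -0.32087334
exp(-rT) = 0.99104038; exp(-qT) = 1.00000000
C = S_0 * exp(-qT) * N(d1) - K * exp(-rT) * N(d2)
N(d1) = 0.51709237; N(d2) = 0.37415319
C = 43.1800 * 1.00000000 * 0.51709237 - 45.8300 * 0.99104038 * 0.37415319 = 5.3342


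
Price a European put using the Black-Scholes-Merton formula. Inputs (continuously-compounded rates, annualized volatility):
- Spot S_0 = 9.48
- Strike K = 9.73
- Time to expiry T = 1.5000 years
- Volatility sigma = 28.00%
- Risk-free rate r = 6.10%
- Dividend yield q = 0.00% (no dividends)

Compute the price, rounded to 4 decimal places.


d1 = (ln(S/K) + (r - q + 0.5*sigma^2) * T) / (sigma * sqrt(T)) = 0.36237990
d2 = d1 - sigma * sqrt(T) = 0.01945134
exp(-rT) = 0.91256132; exp(-qT) = 1.00000000
P = K * exp(-rT) * N(-d2) - S_0 * exp(-qT) * N(-d1)
N(-d1) = 0.35853408; N(-d2) = 0.49224053
P = 9.7300 * 0.91256132 * 0.49224053 - 9.4800 * 1.00000000 * 0.35853408 = 0.9718

Answer: Price = 0.9718


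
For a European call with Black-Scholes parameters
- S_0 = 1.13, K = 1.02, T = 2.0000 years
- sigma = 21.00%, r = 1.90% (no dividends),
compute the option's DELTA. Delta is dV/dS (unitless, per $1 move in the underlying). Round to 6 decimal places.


Answer: Delta = 0.732797

Derivation:
d1 = 0.6212943408; d2 = 0.3243094927
phi(d1) = 0.3289196240; exp(-qT) = 1.0000000000; exp(-rT) = 0.9627129409
N(d1) = 0.7327970117
Delta = exp(-qT) * N(d1) = 1.0000000000 * 0.7327970117 = 0.732797


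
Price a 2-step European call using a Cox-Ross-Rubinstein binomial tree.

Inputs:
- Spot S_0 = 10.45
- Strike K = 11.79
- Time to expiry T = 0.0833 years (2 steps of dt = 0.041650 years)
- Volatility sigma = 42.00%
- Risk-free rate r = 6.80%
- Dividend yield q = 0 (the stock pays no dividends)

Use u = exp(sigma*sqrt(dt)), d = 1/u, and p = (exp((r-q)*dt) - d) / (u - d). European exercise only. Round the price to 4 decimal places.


dt = T/N = 0.041650
u = exp(sigma*sqrt(dt)) = 1.089496; d = 1/u = 0.917856
p = (exp((r-q)*dt) - d) / (u - d) = 0.495109
Discount per step: exp(-r*dt) = 0.997172
Stock lattice S(k, i) with i counting down-moves:
  k=0: S(0,0) = 10.4500
  k=1: S(1,0) = 11.3852; S(1,1) = 9.5916
  k=2: S(2,0) = 12.4042; S(2,1) = 10.4500; S(2,2) = 8.8037
Terminal payoffs V(N, i) = max(S_T - K, 0):
  V(2,0) = 0.614161; V(2,1) = 0.000000; V(2,2) = 0.000000
Backward induction: V(k, i) = exp(-r*dt) * [p * V(k+1, i) + (1-p) * V(k+1, i+1)].
  V(1,0) = exp(-r*dt) * [p*0.614161 + (1-p)*0.000000] = 0.303216
  V(1,1) = exp(-r*dt) * [p*0.000000 + (1-p)*0.000000] = 0.000000
  V(0,0) = exp(-r*dt) * [p*0.303216 + (1-p)*0.000000] = 0.149700

Answer: Price = V(0,0) = 0.1497


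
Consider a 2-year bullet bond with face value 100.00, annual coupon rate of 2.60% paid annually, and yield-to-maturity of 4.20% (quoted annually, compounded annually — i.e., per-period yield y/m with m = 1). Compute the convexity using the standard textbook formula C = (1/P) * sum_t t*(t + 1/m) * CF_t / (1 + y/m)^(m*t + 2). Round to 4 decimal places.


Answer: Convexity = 5.4313

Derivation:
Coupon per period c = face * coupon_rate / m = 2.600000
Periods per year m = 1; per-period yield y/m = 0.042000
Number of cashflows N = 2
Cashflows (t years, CF_t, discount factor 1/(1+y/m)^(m*t), PV):
  t = 1.0000: CF_t = 2.600000, DF = 0.959693, PV = 2.495202
  t = 2.0000: CF_t = 102.600000, DF = 0.921010, PV = 94.495673
Price P = sum_t PV_t = 96.990875
Convexity numerator sum_t t*(t + 1/m) * CF_t / (1+y/m)^(m*t + 2):
  t = 1.0000: term = 4.596213
  t = 2.0000: term = 522.189019
Convexity = (1/P) * sum = 526.785233 / 96.990875 = 5.431287


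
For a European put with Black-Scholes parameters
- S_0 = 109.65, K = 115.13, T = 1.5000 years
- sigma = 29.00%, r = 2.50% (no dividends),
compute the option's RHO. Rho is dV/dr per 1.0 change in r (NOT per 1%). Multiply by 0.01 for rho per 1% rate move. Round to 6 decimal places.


Answer: Rho = -96.958687

Derivation:
d1 = 0.1458616244; d2 = -0.2093143883
phi(d1) = 0.3947209024; exp(-qT) = 1.0000000000; exp(-rT) = 0.9631944177
N(-d2) = 0.5828985898
Rho = -K*T*exp(-rT)*N(-d2) = -115.1300 * 1.5000 * 0.9631944177 * 0.5828985898 = -96.958687


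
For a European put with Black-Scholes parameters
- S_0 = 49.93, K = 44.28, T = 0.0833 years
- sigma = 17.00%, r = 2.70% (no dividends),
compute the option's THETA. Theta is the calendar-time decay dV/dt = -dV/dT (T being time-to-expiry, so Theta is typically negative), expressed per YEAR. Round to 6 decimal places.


d1 = 2.5179213305; d2 = 2.4688563736
phi(d1) = 0.0167576158; exp(-qT) = 1.0000000000; exp(-rT) = 0.9977534273
Theta = -S*exp(-qT)*phi(d1)*sigma/(2*sqrt(T)) + r*K*exp(-rT)*N(-d2) - q*S*exp(-qT)*N(-d1)
N(-d1) = 0.0059024842; N(-d2) = 0.0067772805; sqrt(T) = 0.2886173938
Term 1 = -49.9300 * 1.0000000000 * 0.0167576158 * 0.1700 / (2 * 0.2886173938) = -0.2464167471
Term 2 = 0.0270 * 44.2800 * 0.9977534273 * 0.0067772805 = 0.0080844423
Term 3 = 0 (no dividend yield, q = 0)
Theta = -0.2464167471 + (0.0080844423) + (0.0000000000) = -0.238332

Answer: Theta = -0.238332


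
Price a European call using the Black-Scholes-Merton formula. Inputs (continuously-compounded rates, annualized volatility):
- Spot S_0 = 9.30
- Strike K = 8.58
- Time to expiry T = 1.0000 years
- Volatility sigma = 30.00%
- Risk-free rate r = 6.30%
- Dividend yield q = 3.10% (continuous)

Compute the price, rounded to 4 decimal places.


d1 = (ln(S/K) + (r - q + 0.5*sigma^2) * T) / (sigma * sqrt(T)) = 0.52526829
d2 = d1 - sigma * sqrt(T) = 0.22526829
exp(-rT) = 0.93894347; exp(-qT) = 0.96947557
C = S_0 * exp(-qT) * N(d1) - K * exp(-rT) * N(d2)
N(d1) = 0.70030165; N(d2) = 0.58911472
C = 9.3000 * 0.96947557 * 0.70030165 - 8.5800 * 0.93894347 * 0.58911472 = 1.5680

Answer: Price = 1.5680


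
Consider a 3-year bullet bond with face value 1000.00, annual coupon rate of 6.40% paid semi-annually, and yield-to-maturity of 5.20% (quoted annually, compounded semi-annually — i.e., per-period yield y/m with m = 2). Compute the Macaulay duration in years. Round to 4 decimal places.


Answer: Macaulay duration = 2.7810 years

Derivation:
Coupon per period c = face * coupon_rate / m = 32.000000
Periods per year m = 2; per-period yield y/m = 0.026000
Number of cashflows N = 6
Cashflows (t years, CF_t, discount factor 1/(1+y/m)^(m*t), PV):
  t = 0.5000: CF_t = 32.000000, DF = 0.974659, PV = 31.189084
  t = 1.0000: CF_t = 32.000000, DF = 0.949960, PV = 30.398717
  t = 1.5000: CF_t = 32.000000, DF = 0.925887, PV = 29.628379
  t = 2.0000: CF_t = 32.000000, DF = 0.902424, PV = 28.877563
  t = 2.5000: CF_t = 32.000000, DF = 0.879555, PV = 28.145773
  t = 3.0000: CF_t = 1032.000000, DF = 0.857266, PV = 884.698992
Price P = sum_t PV_t = 1032.938508
Macaulay numerator sum_t t * PV_t:
  t * PV_t at t = 0.5000: 15.594542
  t * PV_t at t = 1.0000: 30.398717
  t * PV_t at t = 1.5000: 44.442569
  t * PV_t at t = 2.0000: 57.755125
  t * PV_t at t = 2.5000: 70.364431
  t * PV_t at t = 3.0000: 2654.096977
Macaulay duration D = (sum_t t * PV_t) / P = 2872.652362 / 1032.938508 = 2.781049


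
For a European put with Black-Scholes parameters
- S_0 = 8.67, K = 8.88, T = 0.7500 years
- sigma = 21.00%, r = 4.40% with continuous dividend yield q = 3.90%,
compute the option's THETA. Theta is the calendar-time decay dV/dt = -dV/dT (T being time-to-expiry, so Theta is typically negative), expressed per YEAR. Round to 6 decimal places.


d1 = -0.0200437660; d2 = -0.2019091008
phi(d1) = 0.3988621504; exp(-qT) = 0.9711736407; exp(-rT) = 0.9675385596
Theta = -S*exp(-qT)*phi(d1)*sigma/(2*sqrt(T)) + r*K*exp(-rT)*N(-d2) - q*S*exp(-qT)*N(-d1)
N(-d1) = 0.5079957703; N(-d2) = 0.5800061064; sqrt(T) = 0.8660254038
Term 1 = -8.6700 * 0.9711736407 * 0.3988621504 * 0.2100 / (2 * 0.8660254038) = -0.4071903505
Term 2 = 0.0440 * 8.8800 * 0.9675385596 * 0.5800061064 = 0.2192635747
Term 3 = -0.0390 * 8.6700 * 0.9711736407 * 0.5079957703 = -0.1668171461
Theta = -0.4071903505 + (0.2192635747) + (-0.1668171461) = -0.354744

Answer: Theta = -0.354744


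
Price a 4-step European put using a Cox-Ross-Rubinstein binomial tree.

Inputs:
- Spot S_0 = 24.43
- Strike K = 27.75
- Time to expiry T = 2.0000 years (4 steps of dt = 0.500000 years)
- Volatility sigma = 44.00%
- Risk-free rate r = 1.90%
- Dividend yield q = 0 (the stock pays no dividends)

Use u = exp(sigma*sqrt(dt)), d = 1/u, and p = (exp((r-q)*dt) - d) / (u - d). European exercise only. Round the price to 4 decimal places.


dt = T/N = 0.500000
u = exp(sigma*sqrt(dt)) = 1.364963; d = 1/u = 0.732621
p = (exp((r-q)*dt) - d) / (u - d) = 0.437935
Discount per step: exp(-r*dt) = 0.990545
Stock lattice S(k, i) with i counting down-moves:
  k=0: S(0,0) = 24.4300
  k=1: S(1,0) = 33.3460; S(1,1) = 17.8979
  k=2: S(2,0) = 45.5161; S(2,1) = 24.4300; S(2,2) = 13.1124
  k=3: S(3,0) = 62.1278; S(3,1) = 33.3460; S(3,2) = 17.8979; S(3,3) = 9.6064
  k=4: S(4,0) = 84.8021; S(4,1) = 45.5161; S(4,2) = 24.4300; S(4,3) = 13.1124; S(4,4) = 7.0379
Terminal payoffs V(N, i) = max(K - S_T, 0):
  V(4,0) = 0.000000; V(4,1) = 0.000000; V(4,2) = 3.320000; V(4,3) = 14.637606; V(4,4) = 20.712141
Backward induction: V(k, i) = exp(-r*dt) * [p * V(k+1, i) + (1-p) * V(k+1, i+1)].
  V(3,0) = exp(-r*dt) * [p*0.000000 + (1-p)*0.000000] = 0.000000
  V(3,1) = exp(-r*dt) * [p*0.000000 + (1-p)*3.320000] = 1.848413
  V(3,2) = exp(-r*dt) * [p*3.320000 + (1-p)*14.637606] = 9.589696
  V(3,3) = exp(-r*dt) * [p*14.637606 + (1-p)*20.712141] = 17.881210
  V(2,0) = exp(-r*dt) * [p*0.000000 + (1-p)*1.848413] = 1.029105
  V(2,1) = exp(-r*dt) * [p*1.848413 + (1-p)*9.589696] = 6.140902
  V(2,2) = exp(-r*dt) * [p*9.589696 + (1-p)*17.881210] = 14.115333
  V(1,0) = exp(-r*dt) * [p*1.029105 + (1-p)*6.140902] = 3.865373
  V(1,1) = exp(-r*dt) * [p*6.140902 + (1-p)*14.115333] = 10.522611
  V(0,0) = exp(-r*dt) * [p*3.865373 + (1-p)*10.522611] = 7.535249

Answer: Price = V(0,0) = 7.5352


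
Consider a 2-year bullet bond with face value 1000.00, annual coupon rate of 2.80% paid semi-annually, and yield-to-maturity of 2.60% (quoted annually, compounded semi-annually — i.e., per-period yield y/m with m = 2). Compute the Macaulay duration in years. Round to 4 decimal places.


Answer: Macaulay duration = 1.9591 years

Derivation:
Coupon per period c = face * coupon_rate / m = 14.000000
Periods per year m = 2; per-period yield y/m = 0.013000
Number of cashflows N = 4
Cashflows (t years, CF_t, discount factor 1/(1+y/m)^(m*t), PV):
  t = 0.5000: CF_t = 14.000000, DF = 0.987167, PV = 13.820336
  t = 1.0000: CF_t = 14.000000, DF = 0.974498, PV = 13.642977
  t = 1.5000: CF_t = 14.000000, DF = 0.961992, PV = 13.467894
  t = 2.0000: CF_t = 1014.000000, DF = 0.949647, PV = 962.942098
Price P = sum_t PV_t = 1003.873305
Macaulay numerator sum_t t * PV_t:
  t * PV_t at t = 0.5000: 6.910168
  t * PV_t at t = 1.0000: 13.642977
  t * PV_t at t = 1.5000: 20.201841
  t * PV_t at t = 2.0000: 1925.884196
Macaulay duration D = (sum_t t * PV_t) / P = 1966.639182 / 1003.873305 = 1.959051


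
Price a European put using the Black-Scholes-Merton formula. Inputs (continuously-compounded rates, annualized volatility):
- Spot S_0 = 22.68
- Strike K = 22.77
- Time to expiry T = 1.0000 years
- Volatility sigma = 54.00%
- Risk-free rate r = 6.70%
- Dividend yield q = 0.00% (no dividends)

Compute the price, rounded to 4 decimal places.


d1 = (ln(S/K) + (r - q + 0.5*sigma^2) * T) / (sigma * sqrt(T)) = 0.38674000
d2 = d1 - sigma * sqrt(T) = -0.15326000
exp(-rT) = 0.93519520; exp(-qT) = 1.00000000
P = K * exp(-rT) * N(-d2) - S_0 * exp(-qT) * N(-d1)
N(-d1) = 0.34947435; N(-d2) = 0.56090338
P = 22.7700 * 0.93519520 * 0.56090338 - 22.6800 * 1.00000000 * 0.34947435 = 4.0180

Answer: Price = 4.0180


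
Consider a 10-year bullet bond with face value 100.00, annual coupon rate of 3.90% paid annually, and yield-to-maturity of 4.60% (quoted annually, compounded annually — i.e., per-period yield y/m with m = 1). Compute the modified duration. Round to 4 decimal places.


Coupon per period c = face * coupon_rate / m = 3.900000
Periods per year m = 1; per-period yield y/m = 0.046000
Number of cashflows N = 10
Cashflows (t years, CF_t, discount factor 1/(1+y/m)^(m*t), PV):
  t = 1.0000: CF_t = 3.900000, DF = 0.956023, PV = 3.728489
  t = 2.0000: CF_t = 3.900000, DF = 0.913980, PV = 3.564521
  t = 3.0000: CF_t = 3.900000, DF = 0.873786, PV = 3.407764
  t = 4.0000: CF_t = 3.900000, DF = 0.835359, PV = 3.257901
  t = 5.0000: CF_t = 3.900000, DF = 0.798623, PV = 3.114628
  t = 6.0000: CF_t = 3.900000, DF = 0.763501, PV = 2.977656
  t = 7.0000: CF_t = 3.900000, DF = 0.729925, PV = 2.846707
  t = 8.0000: CF_t = 3.900000, DF = 0.697825, PV = 2.721517
  t = 9.0000: CF_t = 3.900000, DF = 0.667137, PV = 2.601833
  t = 10.0000: CF_t = 103.900000, DF = 0.637798, PV = 66.267212
Price P = sum_t PV_t = 94.488230
First compute Macaulay numerator sum_t t * PV_t:
  t * PV_t at t = 1.0000: 3.728489
  t * PV_t at t = 2.0000: 7.129043
  t * PV_t at t = 3.0000: 10.223293
  t * PV_t at t = 4.0000: 13.031604
  t * PV_t at t = 5.0000: 15.573140
  t * PV_t at t = 6.0000: 17.865935
  t * PV_t at t = 7.0000: 19.926951
  t * PV_t at t = 8.0000: 21.772140
  t * PV_t at t = 9.0000: 23.416499
  t * PV_t at t = 10.0000: 662.672124
Macaulay duration D = 795.339218 / 94.488230 = 8.417336
Modified duration = D / (1 + y/m) = 8.417336 / (1 + 0.046000) = 8.047167

Answer: Modified duration = 8.0472


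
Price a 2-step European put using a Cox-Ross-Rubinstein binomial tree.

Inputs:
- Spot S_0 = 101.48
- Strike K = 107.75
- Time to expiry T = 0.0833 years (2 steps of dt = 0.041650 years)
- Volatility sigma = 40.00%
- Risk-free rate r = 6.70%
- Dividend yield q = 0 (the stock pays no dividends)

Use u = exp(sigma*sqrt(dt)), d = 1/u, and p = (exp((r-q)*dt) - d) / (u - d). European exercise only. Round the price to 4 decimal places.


Answer: Price = V(0,0) = 8.5475

Derivation:
dt = T/N = 0.041650
u = exp(sigma*sqrt(dt)) = 1.085058; d = 1/u = 0.921610
p = (exp((r-q)*dt) - d) / (u - d) = 0.496700
Discount per step: exp(-r*dt) = 0.997213
Stock lattice S(k, i) with i counting down-moves:
  k=0: S(0,0) = 101.4800
  k=1: S(1,0) = 110.1117; S(1,1) = 93.5250
  k=2: S(2,0) = 119.4775; S(2,1) = 101.4800; S(2,2) = 86.1935
Terminal payoffs V(N, i) = max(K - S_T, 0):
  V(2,0) = 0.000000; V(2,1) = 6.270000; V(2,2) = 21.556473
Backward induction: V(k, i) = exp(-r*dt) * [p * V(k+1, i) + (1-p) * V(k+1, i+1)].
  V(1,0) = exp(-r*dt) * [p*0.000000 + (1-p)*6.270000] = 3.146898
  V(1,1) = exp(-r*dt) * [p*6.270000 + (1-p)*21.556473] = 13.924772
  V(0,0) = exp(-r*dt) * [p*3.146898 + (1-p)*13.924772] = 8.547518


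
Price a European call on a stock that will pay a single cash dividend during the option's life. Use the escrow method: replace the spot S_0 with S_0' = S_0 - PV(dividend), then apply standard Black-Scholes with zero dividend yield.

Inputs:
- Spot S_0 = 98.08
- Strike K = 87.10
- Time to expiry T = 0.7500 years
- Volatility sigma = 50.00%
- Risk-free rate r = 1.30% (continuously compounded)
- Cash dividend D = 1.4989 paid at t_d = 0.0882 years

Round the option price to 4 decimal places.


PV(D) = D * exp(-r * t_d) = 1.4989 * 0.99885406 = 1.49718235
S_0' = S_0 - PV(D) = 98.0800 - 1.49718235 = 96.58281765
d1 = (ln(S_0'/K) + (r + sigma^2/2)*T) / (sigma*sqrt(T)) = 0.47768569
d2 = d1 - sigma*sqrt(T) = 0.04467299
exp(-rT) = 0.99029738
N(d1) = 0.68356303; N(d2) = 0.51781602
C = S_0' * N(d1) - K * exp(-rT) * N(d2) = 96.58281765 * 0.68356303 - 87.1000 * 0.99029738 * 0.51781602 = 21.3563

Answer: Price = 21.3563


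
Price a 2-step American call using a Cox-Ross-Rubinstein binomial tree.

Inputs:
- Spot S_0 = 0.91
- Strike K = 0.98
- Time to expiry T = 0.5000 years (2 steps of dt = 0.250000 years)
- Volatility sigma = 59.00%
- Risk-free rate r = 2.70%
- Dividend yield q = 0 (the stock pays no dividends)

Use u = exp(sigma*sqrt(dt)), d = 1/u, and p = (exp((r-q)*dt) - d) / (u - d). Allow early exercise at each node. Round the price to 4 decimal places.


dt = T/N = 0.250000
u = exp(sigma*sqrt(dt)) = 1.343126; d = 1/u = 0.744532
p = (exp((r-q)*dt) - d) / (u - d) = 0.438095
Discount per step: exp(-r*dt) = 0.993273
Stock lattice S(k, i) with i counting down-moves:
  k=0: S(0,0) = 0.9100
  k=1: S(1,0) = 1.2222; S(1,1) = 0.6775
  k=2: S(2,0) = 1.6416; S(2,1) = 0.9100; S(2,2) = 0.5044
Terminal payoffs V(N, i) = max(S_T - K, 0):
  V(2,0) = 0.661629; V(2,1) = 0.000000; V(2,2) = 0.000000
Backward induction: V(k, i) = exp(-r*dt) * [p * V(k+1, i) + (1-p) * V(k+1, i+1)]; then take max(V_cont, immediate exercise) for American.
  V(1,0) = exp(-r*dt) * [p*0.661629 + (1-p)*0.000000] = 0.287906; exercise = 0.242245; V(1,0) = max -> 0.287906
  V(1,1) = exp(-r*dt) * [p*0.000000 + (1-p)*0.000000] = 0.000000; exercise = 0.000000; V(1,1) = max -> 0.000000
  V(0,0) = exp(-r*dt) * [p*0.287906 + (1-p)*0.000000] = 0.125282; exercise = 0.000000; V(0,0) = max -> 0.125282

Answer: Price = V(0,0) = 0.1253


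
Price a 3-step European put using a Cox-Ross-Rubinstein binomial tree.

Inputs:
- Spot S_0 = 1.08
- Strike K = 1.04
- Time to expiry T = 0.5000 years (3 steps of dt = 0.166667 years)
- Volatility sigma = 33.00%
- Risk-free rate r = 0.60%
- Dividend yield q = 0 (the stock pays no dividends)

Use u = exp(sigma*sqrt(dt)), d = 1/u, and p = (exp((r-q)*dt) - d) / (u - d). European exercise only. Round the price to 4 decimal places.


Answer: Price = V(0,0) = 0.0853

Derivation:
dt = T/N = 0.166667
u = exp(sigma*sqrt(dt)) = 1.144219; d = 1/u = 0.873959
p = (exp((r-q)*dt) - d) / (u - d) = 0.470072
Discount per step: exp(-r*dt) = 0.999000
Stock lattice S(k, i) with i counting down-moves:
  k=0: S(0,0) = 1.0800
  k=1: S(1,0) = 1.2358; S(1,1) = 0.9439
  k=2: S(2,0) = 1.4140; S(2,1) = 1.0800; S(2,2) = 0.8249
  k=3: S(3,0) = 1.6179; S(3,1) = 1.2358; S(3,2) = 0.9439; S(3,3) = 0.7209
Terminal payoffs V(N, i) = max(K - S_T, 0):
  V(3,0) = 0.000000; V(3,1) = 0.000000; V(3,2) = 0.096124; V(3,3) = 0.319064
Backward induction: V(k, i) = exp(-r*dt) * [p * V(k+1, i) + (1-p) * V(k+1, i+1)].
  V(2,0) = exp(-r*dt) * [p*0.000000 + (1-p)*0.000000] = 0.000000
  V(2,1) = exp(-r*dt) * [p*0.000000 + (1-p)*0.096124] = 0.050888
  V(2,2) = exp(-r*dt) * [p*0.096124 + (1-p)*0.319064] = 0.214052
  V(1,0) = exp(-r*dt) * [p*0.000000 + (1-p)*0.050888] = 0.026940
  V(1,1) = exp(-r*dt) * [p*0.050888 + (1-p)*0.214052] = 0.137216
  V(0,0) = exp(-r*dt) * [p*0.026940 + (1-p)*0.137216] = 0.085293
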